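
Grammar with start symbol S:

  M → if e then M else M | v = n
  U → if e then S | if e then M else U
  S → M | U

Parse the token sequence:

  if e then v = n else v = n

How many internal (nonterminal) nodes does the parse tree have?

[S [M if e then [M v = n] else [M v = n]]]

4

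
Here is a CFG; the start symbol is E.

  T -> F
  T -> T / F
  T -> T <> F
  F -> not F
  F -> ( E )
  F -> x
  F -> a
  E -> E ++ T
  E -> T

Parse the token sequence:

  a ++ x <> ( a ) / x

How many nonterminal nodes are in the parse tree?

[E [E [T [F a]]] ++ [T [T [T [F x]] <> [F ( [E [T [F a]]] )]] / [F x]]]

13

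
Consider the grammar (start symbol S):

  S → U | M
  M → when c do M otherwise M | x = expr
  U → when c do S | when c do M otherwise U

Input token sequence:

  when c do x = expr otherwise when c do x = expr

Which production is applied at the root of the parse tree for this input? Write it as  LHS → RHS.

S → U

[S [U when c do [M x = expr] otherwise [U when c do [S [M x = expr]]]]]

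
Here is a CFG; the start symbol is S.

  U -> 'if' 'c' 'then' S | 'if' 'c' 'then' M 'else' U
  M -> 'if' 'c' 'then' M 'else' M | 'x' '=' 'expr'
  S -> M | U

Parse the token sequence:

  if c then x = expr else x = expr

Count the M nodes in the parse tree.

[S [M if c then [M x = expr] else [M x = expr]]]

3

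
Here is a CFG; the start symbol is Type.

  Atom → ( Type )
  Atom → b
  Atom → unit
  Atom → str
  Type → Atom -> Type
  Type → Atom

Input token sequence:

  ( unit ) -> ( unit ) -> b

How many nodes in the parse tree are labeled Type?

[Type [Atom ( [Type [Atom unit]] )] -> [Type [Atom ( [Type [Atom unit]] )] -> [Type [Atom b]]]]

5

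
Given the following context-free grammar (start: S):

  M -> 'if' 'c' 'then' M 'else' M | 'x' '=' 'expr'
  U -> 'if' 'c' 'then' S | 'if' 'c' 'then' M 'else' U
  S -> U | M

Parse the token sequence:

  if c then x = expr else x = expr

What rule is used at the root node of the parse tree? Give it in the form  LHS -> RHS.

S -> M

[S [M if c then [M x = expr] else [M x = expr]]]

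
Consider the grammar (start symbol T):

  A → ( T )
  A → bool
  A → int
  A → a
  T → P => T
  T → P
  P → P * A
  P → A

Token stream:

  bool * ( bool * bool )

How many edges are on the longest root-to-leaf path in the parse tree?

[T [P [P [A bool]] * [A ( [T [P [P [A bool]] * [A bool]]] )]]]

7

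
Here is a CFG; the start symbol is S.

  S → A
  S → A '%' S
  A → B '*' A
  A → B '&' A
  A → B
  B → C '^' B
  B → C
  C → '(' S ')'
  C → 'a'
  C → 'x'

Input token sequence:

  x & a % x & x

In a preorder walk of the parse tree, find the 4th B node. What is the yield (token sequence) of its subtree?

[S [A [B [C x]] & [A [B [C a]]]] % [S [A [B [C x]] & [A [B [C x]]]]]]

x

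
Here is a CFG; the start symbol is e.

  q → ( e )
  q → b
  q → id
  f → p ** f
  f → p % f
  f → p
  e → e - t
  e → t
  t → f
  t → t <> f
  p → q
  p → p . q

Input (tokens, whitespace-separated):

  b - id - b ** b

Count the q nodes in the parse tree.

[e [e [e [t [f [p [q b]]]]] - [t [f [p [q id]]]]] - [t [f [p [q b]] ** [f [p [q b]]]]]]

4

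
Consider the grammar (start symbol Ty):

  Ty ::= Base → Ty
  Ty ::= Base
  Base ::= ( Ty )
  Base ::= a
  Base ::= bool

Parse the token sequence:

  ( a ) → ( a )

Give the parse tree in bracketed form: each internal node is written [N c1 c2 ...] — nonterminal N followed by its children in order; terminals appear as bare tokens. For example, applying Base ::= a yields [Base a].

[Ty [Base ( [Ty [Base a]] )] → [Ty [Base ( [Ty [Base a]] )]]]

Ty
Base → Ty
( Ty ) → Ty
( Base ) → Ty
( a ) → Ty
( a ) → Base
( a ) → ( Ty )
( a ) → ( Base )
( a ) → ( a )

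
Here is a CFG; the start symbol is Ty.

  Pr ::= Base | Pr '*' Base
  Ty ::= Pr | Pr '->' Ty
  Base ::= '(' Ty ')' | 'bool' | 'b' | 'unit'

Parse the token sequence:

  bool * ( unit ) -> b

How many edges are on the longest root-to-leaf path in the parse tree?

6

[Ty [Pr [Pr [Base bool]] * [Base ( [Ty [Pr [Base unit]]] )]] -> [Ty [Pr [Base b]]]]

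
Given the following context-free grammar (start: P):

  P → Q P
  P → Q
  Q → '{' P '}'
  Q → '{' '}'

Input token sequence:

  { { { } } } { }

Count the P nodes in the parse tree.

[P [Q { [P [Q { [P [Q { }]] }]] }] [P [Q { }]]]

4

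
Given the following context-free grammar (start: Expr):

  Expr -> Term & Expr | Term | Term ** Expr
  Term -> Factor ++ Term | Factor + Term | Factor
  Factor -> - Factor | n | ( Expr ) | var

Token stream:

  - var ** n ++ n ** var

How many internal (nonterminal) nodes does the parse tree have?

[Expr [Term [Factor - [Factor var]]] ** [Expr [Term [Factor n] ++ [Term [Factor n]]] ** [Expr [Term [Factor var]]]]]

12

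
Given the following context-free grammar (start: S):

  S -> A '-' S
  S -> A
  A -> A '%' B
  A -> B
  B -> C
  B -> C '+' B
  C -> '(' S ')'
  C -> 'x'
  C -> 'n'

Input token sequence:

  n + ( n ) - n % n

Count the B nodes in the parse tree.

[S [A [B [C n] + [B [C ( [S [A [B [C n]]]] )]]]] - [S [A [A [B [C n]]] % [B [C n]]]]]

5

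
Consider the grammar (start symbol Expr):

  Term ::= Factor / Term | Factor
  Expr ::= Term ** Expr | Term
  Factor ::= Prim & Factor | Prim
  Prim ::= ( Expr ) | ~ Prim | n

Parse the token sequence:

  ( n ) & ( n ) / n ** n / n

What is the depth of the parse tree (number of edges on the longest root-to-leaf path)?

9

[Expr [Term [Factor [Prim ( [Expr [Term [Factor [Prim n]]]] )] & [Factor [Prim ( [Expr [Term [Factor [Prim n]]]] )]]] / [Term [Factor [Prim n]]]] ** [Expr [Term [Factor [Prim n]] / [Term [Factor [Prim n]]]]]]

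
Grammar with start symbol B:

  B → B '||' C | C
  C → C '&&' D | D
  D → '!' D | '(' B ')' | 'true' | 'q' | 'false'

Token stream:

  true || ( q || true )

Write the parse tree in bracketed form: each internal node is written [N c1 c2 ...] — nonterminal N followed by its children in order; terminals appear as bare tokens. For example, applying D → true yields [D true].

B
B || C
C || C
D || C
true || C
true || D
true || ( B )
true || ( B || C )
true || ( C || C )
true || ( D || C )
true || ( q || C )
true || ( q || D )
true || ( q || true )

[B [B [C [D true]]] || [C [D ( [B [B [C [D q]]] || [C [D true]]] )]]]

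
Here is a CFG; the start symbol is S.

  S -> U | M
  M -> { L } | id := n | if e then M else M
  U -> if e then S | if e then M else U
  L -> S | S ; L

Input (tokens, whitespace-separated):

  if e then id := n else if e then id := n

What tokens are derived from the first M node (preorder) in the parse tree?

id := n

[S [U if e then [M id := n] else [U if e then [S [M id := n]]]]]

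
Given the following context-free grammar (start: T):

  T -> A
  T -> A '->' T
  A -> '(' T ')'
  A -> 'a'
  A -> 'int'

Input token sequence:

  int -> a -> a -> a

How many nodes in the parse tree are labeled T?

4

[T [A int] -> [T [A a] -> [T [A a] -> [T [A a]]]]]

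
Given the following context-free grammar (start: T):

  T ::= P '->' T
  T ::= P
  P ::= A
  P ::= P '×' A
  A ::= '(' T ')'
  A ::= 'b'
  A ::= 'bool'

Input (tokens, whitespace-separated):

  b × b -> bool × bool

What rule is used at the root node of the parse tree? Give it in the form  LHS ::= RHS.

[T [P [P [A b]] × [A b]] -> [T [P [P [A bool]] × [A bool]]]]

T ::= P '->' T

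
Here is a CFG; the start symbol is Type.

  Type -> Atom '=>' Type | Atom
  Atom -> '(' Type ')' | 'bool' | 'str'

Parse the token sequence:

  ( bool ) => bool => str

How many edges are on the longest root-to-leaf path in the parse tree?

4

[Type [Atom ( [Type [Atom bool]] )] => [Type [Atom bool] => [Type [Atom str]]]]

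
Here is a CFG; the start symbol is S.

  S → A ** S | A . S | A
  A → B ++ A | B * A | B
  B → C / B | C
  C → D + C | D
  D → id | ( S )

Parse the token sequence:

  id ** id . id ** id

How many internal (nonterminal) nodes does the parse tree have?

20

[S [A [B [C [D id]]]] ** [S [A [B [C [D id]]]] . [S [A [B [C [D id]]]] ** [S [A [B [C [D id]]]]]]]]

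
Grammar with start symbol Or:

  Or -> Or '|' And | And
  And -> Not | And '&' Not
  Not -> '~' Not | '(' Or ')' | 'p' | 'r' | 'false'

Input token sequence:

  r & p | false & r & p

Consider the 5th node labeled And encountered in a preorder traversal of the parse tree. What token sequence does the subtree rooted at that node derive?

[Or [Or [And [And [Not r]] & [Not p]]] | [And [And [And [Not false]] & [Not r]] & [Not p]]]

false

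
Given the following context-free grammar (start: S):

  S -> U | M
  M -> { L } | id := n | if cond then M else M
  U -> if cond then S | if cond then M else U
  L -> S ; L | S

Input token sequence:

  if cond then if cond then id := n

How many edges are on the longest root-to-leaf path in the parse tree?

[S [U if cond then [S [U if cond then [S [M id := n]]]]]]

6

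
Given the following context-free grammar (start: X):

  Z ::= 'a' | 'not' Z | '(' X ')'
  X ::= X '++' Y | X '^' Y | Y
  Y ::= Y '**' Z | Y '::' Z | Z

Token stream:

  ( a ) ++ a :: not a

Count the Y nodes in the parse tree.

[X [X [Y [Z ( [X [Y [Z a]]] )]]] ++ [Y [Y [Z a]] :: [Z not [Z a]]]]

4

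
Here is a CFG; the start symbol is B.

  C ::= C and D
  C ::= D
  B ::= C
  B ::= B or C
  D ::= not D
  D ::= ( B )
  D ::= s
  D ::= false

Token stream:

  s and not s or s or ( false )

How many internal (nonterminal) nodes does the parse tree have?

15

[B [B [B [C [C [D s]] and [D not [D s]]]] or [C [D s]]] or [C [D ( [B [C [D false]]] )]]]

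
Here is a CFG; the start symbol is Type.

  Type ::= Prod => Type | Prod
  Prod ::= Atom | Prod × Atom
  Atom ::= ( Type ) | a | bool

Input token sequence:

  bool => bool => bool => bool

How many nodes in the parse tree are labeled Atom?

[Type [Prod [Atom bool]] => [Type [Prod [Atom bool]] => [Type [Prod [Atom bool]] => [Type [Prod [Atom bool]]]]]]

4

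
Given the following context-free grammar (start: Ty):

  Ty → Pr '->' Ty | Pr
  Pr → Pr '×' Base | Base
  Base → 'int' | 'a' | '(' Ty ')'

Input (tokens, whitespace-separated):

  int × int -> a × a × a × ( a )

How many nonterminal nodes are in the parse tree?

[Ty [Pr [Pr [Base int]] × [Base int]] -> [Ty [Pr [Pr [Pr [Pr [Base a]] × [Base a]] × [Base a]] × [Base ( [Ty [Pr [Base a]]] )]]]]

17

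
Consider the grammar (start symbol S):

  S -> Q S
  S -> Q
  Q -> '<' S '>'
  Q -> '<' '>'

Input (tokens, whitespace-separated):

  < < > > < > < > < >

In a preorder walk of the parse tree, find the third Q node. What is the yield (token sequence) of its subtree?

< >

[S [Q < [S [Q < >]] >] [S [Q < >] [S [Q < >] [S [Q < >]]]]]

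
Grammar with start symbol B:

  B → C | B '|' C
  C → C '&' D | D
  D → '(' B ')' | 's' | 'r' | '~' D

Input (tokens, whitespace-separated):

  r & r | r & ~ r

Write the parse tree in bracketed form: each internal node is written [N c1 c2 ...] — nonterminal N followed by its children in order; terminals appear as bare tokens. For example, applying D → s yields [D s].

[B [B [C [C [D r]] & [D r]]] | [C [C [D r]] & [D ~ [D r]]]]

B
B | C
C | C
C & D | C
D & D | C
r & D | C
r & r | C
r & r | C & D
r & r | D & D
r & r | r & D
r & r | r & ~ D
r & r | r & ~ r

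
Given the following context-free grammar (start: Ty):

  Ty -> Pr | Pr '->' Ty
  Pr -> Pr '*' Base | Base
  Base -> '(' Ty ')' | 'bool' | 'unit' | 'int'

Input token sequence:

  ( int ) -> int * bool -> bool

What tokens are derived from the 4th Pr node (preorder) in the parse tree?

[Ty [Pr [Base ( [Ty [Pr [Base int]]] )]] -> [Ty [Pr [Pr [Base int]] * [Base bool]] -> [Ty [Pr [Base bool]]]]]

int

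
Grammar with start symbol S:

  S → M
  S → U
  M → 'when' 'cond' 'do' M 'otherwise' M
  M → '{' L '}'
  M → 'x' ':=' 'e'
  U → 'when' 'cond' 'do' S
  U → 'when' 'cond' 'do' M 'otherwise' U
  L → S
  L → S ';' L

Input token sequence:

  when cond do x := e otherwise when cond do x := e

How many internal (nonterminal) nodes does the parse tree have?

[S [U when cond do [M x := e] otherwise [U when cond do [S [M x := e]]]]]

6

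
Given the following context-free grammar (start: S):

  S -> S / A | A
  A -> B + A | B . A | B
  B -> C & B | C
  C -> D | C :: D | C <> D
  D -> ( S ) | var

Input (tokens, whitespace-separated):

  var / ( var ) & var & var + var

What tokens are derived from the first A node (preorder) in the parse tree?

var

[S [S [A [B [C [D var]]]]] / [A [B [C [D ( [S [A [B [C [D var]]]]] )]] & [B [C [D var]] & [B [C [D var]]]]] + [A [B [C [D var]]]]]]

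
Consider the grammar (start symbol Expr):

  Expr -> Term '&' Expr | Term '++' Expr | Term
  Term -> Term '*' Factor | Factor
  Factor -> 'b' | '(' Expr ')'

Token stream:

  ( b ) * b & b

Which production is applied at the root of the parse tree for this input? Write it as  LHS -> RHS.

Expr -> Term '&' Expr

[Expr [Term [Term [Factor ( [Expr [Term [Factor b]]] )]] * [Factor b]] & [Expr [Term [Factor b]]]]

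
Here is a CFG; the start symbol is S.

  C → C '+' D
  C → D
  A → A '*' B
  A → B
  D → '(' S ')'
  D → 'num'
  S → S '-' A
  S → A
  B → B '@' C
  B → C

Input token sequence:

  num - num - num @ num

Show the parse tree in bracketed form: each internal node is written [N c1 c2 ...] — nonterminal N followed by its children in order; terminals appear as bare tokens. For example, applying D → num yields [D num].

[S [S [S [A [B [C [D num]]]]] - [A [B [C [D num]]]]] - [A [B [B [C [D num]]] @ [C [D num]]]]]

S
S - A
S - A - A
A - A - A
B - A - A
C - A - A
D - A - A
num - A - A
num - B - A
num - C - A
num - D - A
num - num - A
num - num - B
num - num - B @ C
num - num - C @ C
num - num - D @ C
num - num - num @ C
num - num - num @ D
num - num - num @ num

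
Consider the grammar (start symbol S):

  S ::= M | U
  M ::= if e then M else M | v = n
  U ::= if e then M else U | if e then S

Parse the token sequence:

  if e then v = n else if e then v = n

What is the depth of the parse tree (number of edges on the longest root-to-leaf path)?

[S [U if e then [M v = n] else [U if e then [S [M v = n]]]]]

5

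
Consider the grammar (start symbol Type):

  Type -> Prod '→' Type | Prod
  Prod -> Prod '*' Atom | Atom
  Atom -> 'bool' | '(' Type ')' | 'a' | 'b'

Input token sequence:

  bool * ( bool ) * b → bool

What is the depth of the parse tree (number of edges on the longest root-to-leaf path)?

7

[Type [Prod [Prod [Prod [Atom bool]] * [Atom ( [Type [Prod [Atom bool]]] )]] * [Atom b]] → [Type [Prod [Atom bool]]]]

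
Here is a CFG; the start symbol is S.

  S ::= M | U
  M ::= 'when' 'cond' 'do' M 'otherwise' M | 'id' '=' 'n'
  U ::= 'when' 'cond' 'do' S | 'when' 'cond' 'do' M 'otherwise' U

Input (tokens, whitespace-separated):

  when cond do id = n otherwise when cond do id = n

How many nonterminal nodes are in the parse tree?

[S [U when cond do [M id = n] otherwise [U when cond do [S [M id = n]]]]]

6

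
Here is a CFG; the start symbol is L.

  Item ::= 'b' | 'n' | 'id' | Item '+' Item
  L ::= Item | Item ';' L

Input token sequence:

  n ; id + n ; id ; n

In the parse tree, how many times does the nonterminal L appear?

[L [Item n] ; [L [Item [Item id] + [Item n]] ; [L [Item id] ; [L [Item n]]]]]

4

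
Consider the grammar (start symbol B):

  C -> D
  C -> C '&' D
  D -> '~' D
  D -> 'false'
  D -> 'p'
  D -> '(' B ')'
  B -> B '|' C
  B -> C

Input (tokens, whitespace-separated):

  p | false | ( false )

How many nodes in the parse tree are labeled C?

4

[B [B [B [C [D p]]] | [C [D false]]] | [C [D ( [B [C [D false]]] )]]]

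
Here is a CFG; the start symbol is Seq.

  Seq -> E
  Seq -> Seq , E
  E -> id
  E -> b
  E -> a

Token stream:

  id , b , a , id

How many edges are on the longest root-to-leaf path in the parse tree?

5

[Seq [Seq [Seq [Seq [E id]] , [E b]] , [E a]] , [E id]]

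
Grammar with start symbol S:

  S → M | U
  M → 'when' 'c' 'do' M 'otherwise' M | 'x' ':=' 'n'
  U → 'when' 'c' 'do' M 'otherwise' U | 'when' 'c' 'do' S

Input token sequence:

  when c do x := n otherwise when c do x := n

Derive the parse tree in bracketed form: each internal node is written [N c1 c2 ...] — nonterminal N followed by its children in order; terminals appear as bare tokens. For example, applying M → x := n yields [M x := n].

S
U
when c do M otherwise U
when c do x := n otherwise U
when c do x := n otherwise when c do S
when c do x := n otherwise when c do M
when c do x := n otherwise when c do x := n

[S [U when c do [M x := n] otherwise [U when c do [S [M x := n]]]]]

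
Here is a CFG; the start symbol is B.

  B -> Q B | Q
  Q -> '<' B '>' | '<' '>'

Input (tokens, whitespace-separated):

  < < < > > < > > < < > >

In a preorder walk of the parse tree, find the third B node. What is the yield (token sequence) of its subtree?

< >

[B [Q < [B [Q < [B [Q < >]] >] [B [Q < >]]] >] [B [Q < [B [Q < >]] >]]]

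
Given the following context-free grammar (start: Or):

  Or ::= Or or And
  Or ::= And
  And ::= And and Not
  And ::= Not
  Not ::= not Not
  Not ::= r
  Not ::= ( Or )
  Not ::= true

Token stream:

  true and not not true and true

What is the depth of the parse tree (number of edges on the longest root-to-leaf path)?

[Or [And [And [And [Not true]] and [Not not [Not not [Not true]]]] and [Not true]]]

6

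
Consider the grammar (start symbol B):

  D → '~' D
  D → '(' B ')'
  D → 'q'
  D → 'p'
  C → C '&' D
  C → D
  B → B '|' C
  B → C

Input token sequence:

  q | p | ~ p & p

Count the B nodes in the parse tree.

[B [B [B [C [D q]]] | [C [D p]]] | [C [C [D ~ [D p]]] & [D p]]]

3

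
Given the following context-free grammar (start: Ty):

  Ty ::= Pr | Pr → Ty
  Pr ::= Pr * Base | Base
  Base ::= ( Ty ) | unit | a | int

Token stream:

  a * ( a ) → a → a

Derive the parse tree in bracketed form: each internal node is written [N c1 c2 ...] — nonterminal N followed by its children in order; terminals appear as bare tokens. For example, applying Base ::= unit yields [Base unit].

Ty
Pr → Ty
Pr * Base → Ty
Base * Base → Ty
a * Base → Ty
a * ( Ty ) → Ty
a * ( Pr ) → Ty
a * ( Base ) → Ty
a * ( a ) → Ty
a * ( a ) → Pr → Ty
a * ( a ) → Base → Ty
a * ( a ) → a → Ty
a * ( a ) → a → Pr
a * ( a ) → a → Base
a * ( a ) → a → a

[Ty [Pr [Pr [Base a]] * [Base ( [Ty [Pr [Base a]]] )]] → [Ty [Pr [Base a]] → [Ty [Pr [Base a]]]]]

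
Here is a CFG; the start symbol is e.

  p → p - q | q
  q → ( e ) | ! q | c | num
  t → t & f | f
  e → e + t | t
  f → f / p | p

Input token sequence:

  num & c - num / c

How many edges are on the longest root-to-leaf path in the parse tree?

[e [t [t [f [p [q num]]]] & [f [f [p [p [q c]] - [q num]]] / [p [q c]]]]]

7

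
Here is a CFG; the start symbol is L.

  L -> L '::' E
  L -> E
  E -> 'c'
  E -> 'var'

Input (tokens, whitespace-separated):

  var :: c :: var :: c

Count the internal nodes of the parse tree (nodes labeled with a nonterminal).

8

[L [L [L [L [E var]] :: [E c]] :: [E var]] :: [E c]]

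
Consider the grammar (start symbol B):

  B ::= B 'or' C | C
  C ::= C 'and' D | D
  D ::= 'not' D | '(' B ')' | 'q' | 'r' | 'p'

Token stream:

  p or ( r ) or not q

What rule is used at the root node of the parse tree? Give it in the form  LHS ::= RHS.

B ::= B 'or' C

[B [B [B [C [D p]]] or [C [D ( [B [C [D r]]] )]]] or [C [D not [D q]]]]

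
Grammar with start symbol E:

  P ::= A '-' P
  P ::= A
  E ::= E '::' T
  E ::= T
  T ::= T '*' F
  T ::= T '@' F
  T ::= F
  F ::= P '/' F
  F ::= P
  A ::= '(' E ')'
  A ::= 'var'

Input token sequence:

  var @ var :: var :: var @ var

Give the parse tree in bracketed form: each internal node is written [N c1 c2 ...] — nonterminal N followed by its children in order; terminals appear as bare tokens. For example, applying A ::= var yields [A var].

E
E :: T
E :: T :: T
T :: T :: T
T @ F :: T :: T
F @ F :: T :: T
P @ F :: T :: T
A @ F :: T :: T
var @ F :: T :: T
var @ P :: T :: T
var @ A :: T :: T
var @ var :: T :: T
var @ var :: F :: T
var @ var :: P :: T
var @ var :: A :: T
var @ var :: var :: T
var @ var :: var :: T @ F
var @ var :: var :: F @ F
var @ var :: var :: P @ F
var @ var :: var :: A @ F
var @ var :: var :: var @ F
var @ var :: var :: var @ P
var @ var :: var :: var @ A
var @ var :: var :: var @ var

[E [E [E [T [T [F [P [A var]]]] @ [F [P [A var]]]]] :: [T [F [P [A var]]]]] :: [T [T [F [P [A var]]]] @ [F [P [A var]]]]]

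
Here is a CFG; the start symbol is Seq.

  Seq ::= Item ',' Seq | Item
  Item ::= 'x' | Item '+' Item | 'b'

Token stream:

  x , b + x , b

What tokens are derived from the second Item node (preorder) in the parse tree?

[Seq [Item x] , [Seq [Item [Item b] + [Item x]] , [Seq [Item b]]]]

b + x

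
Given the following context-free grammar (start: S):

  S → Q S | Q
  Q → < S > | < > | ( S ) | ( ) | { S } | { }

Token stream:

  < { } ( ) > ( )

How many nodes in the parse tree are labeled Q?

[S [Q < [S [Q { }] [S [Q ( )]]] >] [S [Q ( )]]]

4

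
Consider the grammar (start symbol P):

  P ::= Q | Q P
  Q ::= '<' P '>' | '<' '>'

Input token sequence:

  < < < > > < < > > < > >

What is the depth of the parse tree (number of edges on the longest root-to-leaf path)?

7

[P [Q < [P [Q < [P [Q < >]] >] [P [Q < [P [Q < >]] >] [P [Q < >]]]] >]]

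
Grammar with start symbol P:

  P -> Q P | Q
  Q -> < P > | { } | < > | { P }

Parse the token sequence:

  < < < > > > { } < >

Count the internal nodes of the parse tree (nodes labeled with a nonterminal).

10

[P [Q < [P [Q < [P [Q < >]] >]] >] [P [Q { }] [P [Q < >]]]]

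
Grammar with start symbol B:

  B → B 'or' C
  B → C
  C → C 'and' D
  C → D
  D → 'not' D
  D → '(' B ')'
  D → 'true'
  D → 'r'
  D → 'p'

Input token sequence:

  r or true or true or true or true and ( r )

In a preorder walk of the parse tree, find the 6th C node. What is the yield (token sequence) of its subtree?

[B [B [B [B [B [C [D r]]] or [C [D true]]] or [C [D true]]] or [C [D true]]] or [C [C [D true]] and [D ( [B [C [D r]]] )]]]

true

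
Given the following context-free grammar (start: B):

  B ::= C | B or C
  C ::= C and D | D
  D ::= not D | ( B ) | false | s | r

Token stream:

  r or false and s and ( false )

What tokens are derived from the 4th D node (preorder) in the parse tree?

[B [B [C [D r]]] or [C [C [C [D false]] and [D s]] and [D ( [B [C [D false]]] )]]]

( false )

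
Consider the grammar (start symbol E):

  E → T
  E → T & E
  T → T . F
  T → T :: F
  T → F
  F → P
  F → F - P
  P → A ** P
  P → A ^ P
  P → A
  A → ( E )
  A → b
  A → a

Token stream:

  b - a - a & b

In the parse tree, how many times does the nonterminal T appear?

2

[E [T [F [F [F [P [A b]]] - [P [A a]]] - [P [A a]]]] & [E [T [F [P [A b]]]]]]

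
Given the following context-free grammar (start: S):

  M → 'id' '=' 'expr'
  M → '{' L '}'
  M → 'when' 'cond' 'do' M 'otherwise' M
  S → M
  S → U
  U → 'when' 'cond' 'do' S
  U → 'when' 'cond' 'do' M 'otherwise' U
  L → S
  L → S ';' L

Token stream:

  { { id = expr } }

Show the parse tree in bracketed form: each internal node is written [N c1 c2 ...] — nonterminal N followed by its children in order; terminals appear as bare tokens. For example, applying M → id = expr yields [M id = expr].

S
M
{ L }
{ S }
{ M }
{ { L } }
{ { S } }
{ { M } }
{ { id = expr } }

[S [M { [L [S [M { [L [S [M id = expr]]] }]]] }]]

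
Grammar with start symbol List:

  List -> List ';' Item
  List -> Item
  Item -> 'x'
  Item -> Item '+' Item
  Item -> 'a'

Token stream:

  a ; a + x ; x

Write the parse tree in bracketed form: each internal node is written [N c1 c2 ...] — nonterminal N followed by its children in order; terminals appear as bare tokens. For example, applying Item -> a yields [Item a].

List
List ; Item
List ; Item ; Item
Item ; Item ; Item
a ; Item ; Item
a ; Item + Item ; Item
a ; a + Item ; Item
a ; a + x ; Item
a ; a + x ; x

[List [List [List [Item a]] ; [Item [Item a] + [Item x]]] ; [Item x]]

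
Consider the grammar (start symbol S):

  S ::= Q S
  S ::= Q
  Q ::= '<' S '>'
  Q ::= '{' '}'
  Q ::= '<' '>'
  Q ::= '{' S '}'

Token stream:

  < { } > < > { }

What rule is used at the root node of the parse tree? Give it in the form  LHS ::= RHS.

[S [Q < [S [Q { }]] >] [S [Q < >] [S [Q { }]]]]

S ::= Q S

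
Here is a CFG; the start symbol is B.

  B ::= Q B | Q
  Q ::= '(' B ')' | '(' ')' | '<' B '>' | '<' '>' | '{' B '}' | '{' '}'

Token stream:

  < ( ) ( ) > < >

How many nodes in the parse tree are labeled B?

4

[B [Q < [B [Q ( )] [B [Q ( )]]] >] [B [Q < >]]]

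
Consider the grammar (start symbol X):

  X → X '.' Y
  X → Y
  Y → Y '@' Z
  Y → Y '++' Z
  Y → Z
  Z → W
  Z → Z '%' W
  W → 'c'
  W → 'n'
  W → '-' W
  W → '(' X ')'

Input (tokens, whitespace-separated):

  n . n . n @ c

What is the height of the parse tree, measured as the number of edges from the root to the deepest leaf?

6

[X [X [X [Y [Z [W n]]]] . [Y [Z [W n]]]] . [Y [Y [Z [W n]]] @ [Z [W c]]]]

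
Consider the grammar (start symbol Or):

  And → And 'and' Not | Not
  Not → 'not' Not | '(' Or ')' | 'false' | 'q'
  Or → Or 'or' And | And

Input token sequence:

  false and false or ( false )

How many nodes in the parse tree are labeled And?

[Or [Or [And [And [Not false]] and [Not false]]] or [And [Not ( [Or [And [Not false]]] )]]]

4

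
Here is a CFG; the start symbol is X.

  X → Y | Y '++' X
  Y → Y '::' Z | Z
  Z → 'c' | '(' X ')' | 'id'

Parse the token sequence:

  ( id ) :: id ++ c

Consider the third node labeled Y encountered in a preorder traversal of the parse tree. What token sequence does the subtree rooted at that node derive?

id

[X [Y [Y [Z ( [X [Y [Z id]]] )]] :: [Z id]] ++ [X [Y [Z c]]]]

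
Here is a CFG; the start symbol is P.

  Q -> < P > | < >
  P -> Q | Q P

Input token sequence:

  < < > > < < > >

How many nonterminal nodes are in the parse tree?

8

[P [Q < [P [Q < >]] >] [P [Q < [P [Q < >]] >]]]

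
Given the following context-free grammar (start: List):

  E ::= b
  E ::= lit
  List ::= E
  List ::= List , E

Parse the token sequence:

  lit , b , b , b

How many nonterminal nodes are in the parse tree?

[List [List [List [List [E lit]] , [E b]] , [E b]] , [E b]]

8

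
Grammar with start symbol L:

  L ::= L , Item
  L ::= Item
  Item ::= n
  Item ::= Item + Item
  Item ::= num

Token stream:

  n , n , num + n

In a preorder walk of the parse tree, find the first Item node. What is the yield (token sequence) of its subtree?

[L [L [L [Item n]] , [Item n]] , [Item [Item num] + [Item n]]]

n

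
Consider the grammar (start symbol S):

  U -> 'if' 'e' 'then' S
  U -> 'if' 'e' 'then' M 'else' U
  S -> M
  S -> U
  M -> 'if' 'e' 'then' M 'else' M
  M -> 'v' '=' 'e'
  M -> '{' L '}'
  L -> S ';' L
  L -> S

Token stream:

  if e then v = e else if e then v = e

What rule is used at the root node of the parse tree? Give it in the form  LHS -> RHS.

[S [U if e then [M v = e] else [U if e then [S [M v = e]]]]]

S -> U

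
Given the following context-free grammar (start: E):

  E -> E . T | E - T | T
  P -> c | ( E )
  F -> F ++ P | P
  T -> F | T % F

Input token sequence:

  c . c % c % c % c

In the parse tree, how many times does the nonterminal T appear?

5

[E [E [T [F [P c]]]] . [T [T [T [T [F [P c]]] % [F [P c]]] % [F [P c]]] % [F [P c]]]]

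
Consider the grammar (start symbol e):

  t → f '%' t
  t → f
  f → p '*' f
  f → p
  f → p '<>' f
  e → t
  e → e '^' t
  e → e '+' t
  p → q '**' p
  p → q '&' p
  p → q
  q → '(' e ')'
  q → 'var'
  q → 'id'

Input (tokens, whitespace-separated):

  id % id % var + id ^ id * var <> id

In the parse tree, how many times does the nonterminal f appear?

[e [e [e [t [f [p [q id]]] % [t [f [p [q id]]] % [t [f [p [q var]]]]]]] + [t [f [p [q id]]]]] ^ [t [f [p [q id]] * [f [p [q var]] <> [f [p [q id]]]]]]]

7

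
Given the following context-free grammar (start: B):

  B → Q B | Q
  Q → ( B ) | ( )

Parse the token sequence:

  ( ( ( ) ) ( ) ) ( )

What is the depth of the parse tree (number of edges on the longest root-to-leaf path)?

6

[B [Q ( [B [Q ( [B [Q ( )]] )] [B [Q ( )]]] )] [B [Q ( )]]]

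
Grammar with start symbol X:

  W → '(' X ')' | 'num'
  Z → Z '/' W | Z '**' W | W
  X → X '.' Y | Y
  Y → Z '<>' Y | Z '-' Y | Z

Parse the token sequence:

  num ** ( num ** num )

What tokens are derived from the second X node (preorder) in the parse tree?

[X [Y [Z [Z [W num]] ** [W ( [X [Y [Z [Z [W num]] ** [W num]]]] )]]]]

num ** num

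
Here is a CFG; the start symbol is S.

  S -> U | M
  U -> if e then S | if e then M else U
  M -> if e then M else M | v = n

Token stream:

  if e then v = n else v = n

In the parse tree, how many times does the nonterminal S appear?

[S [M if e then [M v = n] else [M v = n]]]

1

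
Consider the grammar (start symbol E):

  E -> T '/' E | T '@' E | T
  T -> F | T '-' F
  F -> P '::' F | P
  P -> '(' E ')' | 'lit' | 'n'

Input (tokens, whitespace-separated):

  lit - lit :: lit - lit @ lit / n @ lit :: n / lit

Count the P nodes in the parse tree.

[E [T [T [T [F [P lit]]] - [F [P lit] :: [F [P lit]]]] - [F [P lit]]] @ [E [T [F [P lit]]] / [E [T [F [P n]]] @ [E [T [F [P lit] :: [F [P n]]]] / [E [T [F [P lit]]]]]]]]

9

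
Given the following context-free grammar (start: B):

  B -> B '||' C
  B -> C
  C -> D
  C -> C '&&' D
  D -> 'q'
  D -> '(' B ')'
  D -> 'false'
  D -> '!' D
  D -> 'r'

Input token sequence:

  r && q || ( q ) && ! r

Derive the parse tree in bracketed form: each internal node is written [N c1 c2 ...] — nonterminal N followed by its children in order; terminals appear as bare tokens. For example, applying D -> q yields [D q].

[B [B [C [C [D r]] && [D q]]] || [C [C [D ( [B [C [D q]]] )]] && [D ! [D r]]]]

B
B || C
C || C
C && D || C
D && D || C
r && D || C
r && q || C
r && q || C && D
r && q || D && D
r && q || ( B ) && D
r && q || ( C ) && D
r && q || ( D ) && D
r && q || ( q ) && D
r && q || ( q ) && ! D
r && q || ( q ) && ! r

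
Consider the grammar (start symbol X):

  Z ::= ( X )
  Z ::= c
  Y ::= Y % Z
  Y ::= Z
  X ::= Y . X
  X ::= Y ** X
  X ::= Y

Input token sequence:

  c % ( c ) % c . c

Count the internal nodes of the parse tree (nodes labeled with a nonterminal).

13

[X [Y [Y [Y [Z c]] % [Z ( [X [Y [Z c]]] )]] % [Z c]] . [X [Y [Z c]]]]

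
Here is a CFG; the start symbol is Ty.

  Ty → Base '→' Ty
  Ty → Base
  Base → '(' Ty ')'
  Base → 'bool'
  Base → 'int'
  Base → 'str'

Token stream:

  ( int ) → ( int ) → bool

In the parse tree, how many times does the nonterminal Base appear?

5

[Ty [Base ( [Ty [Base int]] )] → [Ty [Base ( [Ty [Base int]] )] → [Ty [Base bool]]]]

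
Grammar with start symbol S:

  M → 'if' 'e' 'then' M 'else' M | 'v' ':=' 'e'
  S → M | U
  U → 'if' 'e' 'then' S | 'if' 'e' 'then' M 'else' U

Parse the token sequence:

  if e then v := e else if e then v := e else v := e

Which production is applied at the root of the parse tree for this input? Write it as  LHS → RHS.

[S [M if e then [M v := e] else [M if e then [M v := e] else [M v := e]]]]

S → M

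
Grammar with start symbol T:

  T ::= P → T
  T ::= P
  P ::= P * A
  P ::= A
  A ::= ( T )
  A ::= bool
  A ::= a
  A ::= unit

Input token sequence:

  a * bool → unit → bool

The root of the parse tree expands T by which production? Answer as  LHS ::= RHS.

T ::= P → T

[T [P [P [A a]] * [A bool]] → [T [P [A unit]] → [T [P [A bool]]]]]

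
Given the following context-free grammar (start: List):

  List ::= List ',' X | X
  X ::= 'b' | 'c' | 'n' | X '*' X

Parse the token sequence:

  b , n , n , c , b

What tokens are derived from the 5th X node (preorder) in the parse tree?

b

[List [List [List [List [List [X b]] , [X n]] , [X n]] , [X c]] , [X b]]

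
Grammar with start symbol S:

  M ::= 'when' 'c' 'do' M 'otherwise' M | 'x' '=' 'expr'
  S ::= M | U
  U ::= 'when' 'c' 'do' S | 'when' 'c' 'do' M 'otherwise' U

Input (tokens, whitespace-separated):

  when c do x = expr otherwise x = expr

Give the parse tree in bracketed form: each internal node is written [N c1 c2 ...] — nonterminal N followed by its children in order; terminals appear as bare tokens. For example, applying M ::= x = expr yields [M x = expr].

S
M
when c do M otherwise M
when c do x = expr otherwise M
when c do x = expr otherwise x = expr

[S [M when c do [M x = expr] otherwise [M x = expr]]]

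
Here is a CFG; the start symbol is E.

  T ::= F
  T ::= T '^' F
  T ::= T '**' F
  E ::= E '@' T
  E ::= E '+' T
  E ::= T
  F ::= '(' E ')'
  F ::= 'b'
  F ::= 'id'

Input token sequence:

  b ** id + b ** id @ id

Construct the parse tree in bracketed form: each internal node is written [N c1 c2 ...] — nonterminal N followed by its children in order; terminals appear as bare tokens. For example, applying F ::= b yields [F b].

[E [E [E [T [T [F b]] ** [F id]]] + [T [T [F b]] ** [F id]]] @ [T [F id]]]

E
E @ T
E + T @ T
T + T @ T
T ** F + T @ T
F ** F + T @ T
b ** F + T @ T
b ** id + T @ T
b ** id + T ** F @ T
b ** id + F ** F @ T
b ** id + b ** F @ T
b ** id + b ** id @ T
b ** id + b ** id @ F
b ** id + b ** id @ id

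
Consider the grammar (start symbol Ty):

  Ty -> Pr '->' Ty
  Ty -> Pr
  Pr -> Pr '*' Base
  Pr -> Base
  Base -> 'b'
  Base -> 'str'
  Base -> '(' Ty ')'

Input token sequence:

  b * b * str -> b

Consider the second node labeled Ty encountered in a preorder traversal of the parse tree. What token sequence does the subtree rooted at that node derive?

b

[Ty [Pr [Pr [Pr [Base b]] * [Base b]] * [Base str]] -> [Ty [Pr [Base b]]]]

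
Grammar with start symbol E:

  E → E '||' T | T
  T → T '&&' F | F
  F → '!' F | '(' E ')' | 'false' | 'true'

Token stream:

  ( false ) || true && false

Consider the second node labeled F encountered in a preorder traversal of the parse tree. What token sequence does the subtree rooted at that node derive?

false

[E [E [T [F ( [E [T [F false]]] )]]] || [T [T [F true]] && [F false]]]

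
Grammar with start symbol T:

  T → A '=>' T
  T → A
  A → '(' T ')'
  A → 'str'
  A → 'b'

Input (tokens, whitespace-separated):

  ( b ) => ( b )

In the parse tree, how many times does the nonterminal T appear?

4

[T [A ( [T [A b]] )] => [T [A ( [T [A b]] )]]]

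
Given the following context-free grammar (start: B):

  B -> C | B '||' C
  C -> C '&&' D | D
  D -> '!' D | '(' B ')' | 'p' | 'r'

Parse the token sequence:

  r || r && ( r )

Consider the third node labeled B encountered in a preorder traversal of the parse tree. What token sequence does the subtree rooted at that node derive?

r

[B [B [C [D r]]] || [C [C [D r]] && [D ( [B [C [D r]]] )]]]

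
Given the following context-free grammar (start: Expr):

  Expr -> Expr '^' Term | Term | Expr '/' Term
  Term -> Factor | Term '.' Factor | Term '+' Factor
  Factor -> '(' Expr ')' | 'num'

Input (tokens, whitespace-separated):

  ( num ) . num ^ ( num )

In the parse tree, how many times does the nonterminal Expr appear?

4

[Expr [Expr [Term [Term [Factor ( [Expr [Term [Factor num]]] )]] . [Factor num]]] ^ [Term [Factor ( [Expr [Term [Factor num]]] )]]]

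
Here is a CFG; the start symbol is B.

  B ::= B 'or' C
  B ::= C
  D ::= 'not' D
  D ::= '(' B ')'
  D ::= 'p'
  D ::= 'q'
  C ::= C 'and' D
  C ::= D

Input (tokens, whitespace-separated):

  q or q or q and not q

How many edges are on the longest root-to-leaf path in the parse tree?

5

[B [B [B [C [D q]]] or [C [D q]]] or [C [C [D q]] and [D not [D q]]]]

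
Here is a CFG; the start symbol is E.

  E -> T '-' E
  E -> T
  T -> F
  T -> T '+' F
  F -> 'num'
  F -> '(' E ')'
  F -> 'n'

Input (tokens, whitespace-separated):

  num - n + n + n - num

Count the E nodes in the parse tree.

[E [T [F num]] - [E [T [T [T [F n]] + [F n]] + [F n]] - [E [T [F num]]]]]

3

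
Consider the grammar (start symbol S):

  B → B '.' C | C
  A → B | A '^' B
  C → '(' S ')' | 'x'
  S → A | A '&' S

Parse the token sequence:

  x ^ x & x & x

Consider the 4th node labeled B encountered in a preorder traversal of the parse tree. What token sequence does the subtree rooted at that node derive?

[S [A [A [B [C x]]] ^ [B [C x]]] & [S [A [B [C x]]] & [S [A [B [C x]]]]]]

x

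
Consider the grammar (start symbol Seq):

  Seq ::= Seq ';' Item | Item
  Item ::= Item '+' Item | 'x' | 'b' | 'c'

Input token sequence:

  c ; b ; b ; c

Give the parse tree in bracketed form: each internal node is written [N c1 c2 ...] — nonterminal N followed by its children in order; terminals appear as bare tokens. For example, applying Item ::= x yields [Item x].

Seq
Seq ; Item
Seq ; Item ; Item
Seq ; Item ; Item ; Item
Item ; Item ; Item ; Item
c ; Item ; Item ; Item
c ; b ; Item ; Item
c ; b ; b ; Item
c ; b ; b ; c

[Seq [Seq [Seq [Seq [Item c]] ; [Item b]] ; [Item b]] ; [Item c]]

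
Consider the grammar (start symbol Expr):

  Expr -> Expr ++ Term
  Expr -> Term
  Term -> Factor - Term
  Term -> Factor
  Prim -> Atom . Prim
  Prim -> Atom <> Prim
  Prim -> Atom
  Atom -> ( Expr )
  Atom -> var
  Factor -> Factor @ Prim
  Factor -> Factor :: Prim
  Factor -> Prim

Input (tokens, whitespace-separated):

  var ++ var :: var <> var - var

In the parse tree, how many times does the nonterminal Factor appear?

[Expr [Expr [Term [Factor [Prim [Atom var]]]]] ++ [Term [Factor [Factor [Prim [Atom var]]] :: [Prim [Atom var] <> [Prim [Atom var]]]] - [Term [Factor [Prim [Atom var]]]]]]

4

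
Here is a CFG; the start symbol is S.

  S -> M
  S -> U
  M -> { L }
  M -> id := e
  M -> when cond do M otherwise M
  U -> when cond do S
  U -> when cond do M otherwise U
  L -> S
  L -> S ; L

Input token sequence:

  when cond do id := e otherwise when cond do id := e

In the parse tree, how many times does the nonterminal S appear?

2

[S [U when cond do [M id := e] otherwise [U when cond do [S [M id := e]]]]]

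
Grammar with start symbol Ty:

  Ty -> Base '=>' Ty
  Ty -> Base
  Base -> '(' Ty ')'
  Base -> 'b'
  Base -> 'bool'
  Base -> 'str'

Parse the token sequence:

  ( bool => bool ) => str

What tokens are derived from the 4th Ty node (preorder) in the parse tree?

[Ty [Base ( [Ty [Base bool] => [Ty [Base bool]]] )] => [Ty [Base str]]]

str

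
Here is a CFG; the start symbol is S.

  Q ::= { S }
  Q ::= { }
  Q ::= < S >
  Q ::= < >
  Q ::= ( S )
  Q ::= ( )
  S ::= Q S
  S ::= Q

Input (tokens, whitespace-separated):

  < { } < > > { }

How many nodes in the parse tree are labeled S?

4

[S [Q < [S [Q { }] [S [Q < >]]] >] [S [Q { }]]]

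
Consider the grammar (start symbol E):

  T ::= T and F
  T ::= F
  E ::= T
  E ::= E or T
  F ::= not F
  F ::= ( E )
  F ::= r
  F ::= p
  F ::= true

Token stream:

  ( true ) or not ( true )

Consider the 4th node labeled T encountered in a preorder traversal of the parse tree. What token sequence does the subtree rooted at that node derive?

true

[E [E [T [F ( [E [T [F true]]] )]]] or [T [F not [F ( [E [T [F true]]] )]]]]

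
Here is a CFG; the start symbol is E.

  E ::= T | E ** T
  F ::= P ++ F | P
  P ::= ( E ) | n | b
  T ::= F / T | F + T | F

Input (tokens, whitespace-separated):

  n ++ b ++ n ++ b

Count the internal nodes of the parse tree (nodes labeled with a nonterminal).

[E [T [F [P n] ++ [F [P b] ++ [F [P n] ++ [F [P b]]]]]]]

10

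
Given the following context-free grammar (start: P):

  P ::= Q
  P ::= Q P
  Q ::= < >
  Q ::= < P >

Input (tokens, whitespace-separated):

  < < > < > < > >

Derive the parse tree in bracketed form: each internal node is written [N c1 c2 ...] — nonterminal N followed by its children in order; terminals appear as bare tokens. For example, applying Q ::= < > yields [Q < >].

P
Q
< P >
< Q P >
< < > P >
< < > Q P >
< < > < > P >
< < > < > Q >
< < > < > < > >

[P [Q < [P [Q < >] [P [Q < >] [P [Q < >]]]] >]]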